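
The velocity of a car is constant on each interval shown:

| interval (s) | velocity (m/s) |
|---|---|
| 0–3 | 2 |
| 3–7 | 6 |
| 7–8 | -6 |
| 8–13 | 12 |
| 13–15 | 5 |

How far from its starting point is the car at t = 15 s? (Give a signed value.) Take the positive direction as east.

94 m

Displacement is the signed area under the v-t curve.
0–3 s: 2 × 3 = 6 m
3–7 s: 6 × 4 = 24 m
7–8 s: -6 × 1 = -6 m
8–13 s: 12 × 5 = 60 m
13–15 s: 5 × 2 = 10 m
Net displacement = 94 m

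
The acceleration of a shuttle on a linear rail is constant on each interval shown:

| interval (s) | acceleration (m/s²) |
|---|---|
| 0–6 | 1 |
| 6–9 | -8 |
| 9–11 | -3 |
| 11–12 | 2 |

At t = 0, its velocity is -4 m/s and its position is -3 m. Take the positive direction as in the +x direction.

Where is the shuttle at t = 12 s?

On each constant-a segment, Δv = aΔt and Δx = v₀Δt + ½aΔt²; chain segment to segment.
0–6 s: v starts -4 m/s; Δx = -4·6 + ½·1·6² = -6 m; v ends 2 m/s.
6–9 s: v starts 2 m/s; Δx = 2·3 + ½·-8·3² = -30 m; v ends -22 m/s.
9–11 s: v starts -22 m/s; Δx = -22·2 + ½·-3·2² = -50 m; v ends -28 m/s.
11–12 s: v starts -28 m/s; Δx = -28·1 + ½·2·1² = -27 m; v ends -26 m/s.
x(12) = -3 + Σ Δx = -116 m.

-116 m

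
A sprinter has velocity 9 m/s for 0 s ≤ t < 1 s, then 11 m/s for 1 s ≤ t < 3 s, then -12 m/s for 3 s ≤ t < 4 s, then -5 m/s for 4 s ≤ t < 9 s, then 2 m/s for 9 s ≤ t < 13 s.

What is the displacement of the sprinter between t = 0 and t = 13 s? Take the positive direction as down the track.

2 m

Net displacement equals the area under the velocity-time graph (areas below the axis count negative).
0–1 s: 9 × 1 = 9 m
1–3 s: 11 × 2 = 22 m
3–4 s: -12 × 1 = -12 m
4–9 s: -5 × 5 = -25 m
9–13 s: 2 × 4 = 8 m
Net displacement = 2 m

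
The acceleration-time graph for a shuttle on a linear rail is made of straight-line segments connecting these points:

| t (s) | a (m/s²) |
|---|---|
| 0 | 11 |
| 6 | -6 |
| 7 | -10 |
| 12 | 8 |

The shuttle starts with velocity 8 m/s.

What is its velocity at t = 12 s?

10 m/s

Δv equals the area under the a-t graph; then v = v₀ + Δv.
0–6 s: ½(11 + -6)(6) = 15 m/s
6–7 s: ½(-6 + -10)(1) = -8 m/s
7–12 s: ½(-10 + 8)(5) = -5 m/s
Δv = 2 m/s, so v(12) = 8 + (2) = 10 m/s.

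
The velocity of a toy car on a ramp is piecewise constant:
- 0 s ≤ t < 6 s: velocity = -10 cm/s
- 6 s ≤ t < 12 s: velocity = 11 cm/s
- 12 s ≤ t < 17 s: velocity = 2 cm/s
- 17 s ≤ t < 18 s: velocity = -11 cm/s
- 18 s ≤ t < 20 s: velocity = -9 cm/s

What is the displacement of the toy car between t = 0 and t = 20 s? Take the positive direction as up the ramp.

Displacement is the signed area under the v-t curve.
0–6 s: -10 × 6 = -60 cm
6–12 s: 11 × 6 = 66 cm
12–17 s: 2 × 5 = 10 cm
17–18 s: -11 × 1 = -11 cm
18–20 s: -9 × 2 = -18 cm
Net displacement = -13 cm

-13 cm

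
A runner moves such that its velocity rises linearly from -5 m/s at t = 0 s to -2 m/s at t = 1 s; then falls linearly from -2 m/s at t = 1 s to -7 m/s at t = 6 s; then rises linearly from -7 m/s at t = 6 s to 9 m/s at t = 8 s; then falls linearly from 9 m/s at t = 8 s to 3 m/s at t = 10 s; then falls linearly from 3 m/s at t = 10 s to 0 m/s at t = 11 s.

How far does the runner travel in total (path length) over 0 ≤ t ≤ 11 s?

Distance (not displacement) is the total path length: add the absolute areas under v-t.
0–1 s: |½(-5 + -2)(1)| = 3.5 m
1–6 s: |½(-2 + -7)(5)| = 22.5 m
6–8 s: v = 0 at t = 6.875 s; triangle areas 3.0625 + 5.0625 = 8.125 m
8–10 s: |½(9 + 3)(2)| = 12 m
10–11 s: |½(3 + 0)(1)| = 1.5 m
Total distance = 47.625 m

47.625 m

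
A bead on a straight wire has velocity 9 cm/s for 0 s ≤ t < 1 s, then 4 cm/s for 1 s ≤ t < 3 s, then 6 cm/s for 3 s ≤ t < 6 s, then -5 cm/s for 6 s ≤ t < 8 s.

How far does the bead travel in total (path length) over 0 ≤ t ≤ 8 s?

Total distance travelled is ∫|v| dt — sum the magnitudes of each area piece.
0–1 s: |9| × 1 = 9 cm
1–3 s: |4| × 2 = 8 cm
3–6 s: |6| × 3 = 18 cm
6–8 s: |-5| × 2 = 10 cm
Total distance = 45 cm

45 cm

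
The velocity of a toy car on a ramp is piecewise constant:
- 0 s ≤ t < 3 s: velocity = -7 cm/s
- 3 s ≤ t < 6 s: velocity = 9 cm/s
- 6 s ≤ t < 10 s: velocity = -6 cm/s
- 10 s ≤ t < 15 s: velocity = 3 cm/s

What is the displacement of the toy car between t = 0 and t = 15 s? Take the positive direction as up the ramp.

-3 cm

Displacement is the signed area under the v-t curve.
0–3 s: -7 × 3 = -21 cm
3–6 s: 9 × 3 = 27 cm
6–10 s: -6 × 4 = -24 cm
10–15 s: 3 × 5 = 15 cm
Net displacement = -3 cm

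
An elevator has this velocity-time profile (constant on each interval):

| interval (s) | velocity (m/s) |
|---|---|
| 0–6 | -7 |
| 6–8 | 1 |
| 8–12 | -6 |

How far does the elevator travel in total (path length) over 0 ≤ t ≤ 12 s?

Distance (not displacement) is the total path length: add the absolute areas under v-t.
0–6 s: |-7| × 6 = 42 m
6–8 s: |1| × 2 = 2 m
8–12 s: |-6| × 4 = 24 m
Total distance = 68 m

68 m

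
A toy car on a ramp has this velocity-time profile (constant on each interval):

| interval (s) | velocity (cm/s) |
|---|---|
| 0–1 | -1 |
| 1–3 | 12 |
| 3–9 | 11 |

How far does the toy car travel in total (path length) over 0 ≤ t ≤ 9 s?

91 cm

Distance (not displacement) is the total path length: add the absolute areas under v-t.
0–1 s: |-1| × 1 = 1 cm
1–3 s: |12| × 2 = 24 cm
3–9 s: |11| × 6 = 66 cm
Total distance = 91 cm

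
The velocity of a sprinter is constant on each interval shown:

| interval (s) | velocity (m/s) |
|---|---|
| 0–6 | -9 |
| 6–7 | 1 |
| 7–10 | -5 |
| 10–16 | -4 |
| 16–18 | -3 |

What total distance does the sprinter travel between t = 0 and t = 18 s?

100 m

Distance (not displacement) is the total path length: add the absolute areas under v-t.
0–6 s: |-9| × 6 = 54 m
6–7 s: |1| × 1 = 1 m
7–10 s: |-5| × 3 = 15 m
10–16 s: |-4| × 6 = 24 m
16–18 s: |-3| × 2 = 6 m
Total distance = 100 m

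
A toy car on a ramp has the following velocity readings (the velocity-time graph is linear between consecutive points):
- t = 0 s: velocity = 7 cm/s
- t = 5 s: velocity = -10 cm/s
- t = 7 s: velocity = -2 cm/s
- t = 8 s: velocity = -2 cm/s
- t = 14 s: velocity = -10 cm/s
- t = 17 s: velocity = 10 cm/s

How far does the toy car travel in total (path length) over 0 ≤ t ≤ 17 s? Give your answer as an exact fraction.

Total distance travelled is ∫|v| dt — sum the magnitudes of each area piece.
0–5 s: v = 0 at t = 35/17 s; triangle areas 245/34 + 250/17 = 745/34 cm
5–7 s: |½(-10 + -2)(2)| = 12 cm
7–8 s: |-2| × 1 = 2 cm
8–14 s: |½(-2 + -10)(6)| = 36 cm
14–17 s: v = 0 at t = 15.5 s; triangle areas 7.5 + 7.5 = 15 cm
Total distance = 2955/34 cm

2955/34 cm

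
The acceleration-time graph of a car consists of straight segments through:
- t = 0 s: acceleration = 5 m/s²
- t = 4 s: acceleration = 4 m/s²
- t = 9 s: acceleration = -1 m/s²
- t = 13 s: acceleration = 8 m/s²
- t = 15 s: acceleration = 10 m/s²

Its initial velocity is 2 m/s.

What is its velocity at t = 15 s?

Δv equals the area under the a-t graph; then v = v₀ + Δv.
0–4 s: ½(5 + 4)(4) = 18 m/s
4–9 s: ½(4 + -1)(5) = 7.5 m/s
9–13 s: ½(-1 + 8)(4) = 14 m/s
13–15 s: ½(8 + 10)(2) = 18 m/s
Δv = 57.5 m/s, so v(15) = 2 + (57.5) = 59.5 m/s.

59.5 m/s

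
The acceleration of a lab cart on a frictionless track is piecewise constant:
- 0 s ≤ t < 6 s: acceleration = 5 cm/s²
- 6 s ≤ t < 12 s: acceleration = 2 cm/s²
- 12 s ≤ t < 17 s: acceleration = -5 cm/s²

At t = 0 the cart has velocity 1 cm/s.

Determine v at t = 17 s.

Δv equals the area under the a-t graph; then v = v₀ + Δv.
0–6 s: 5 × 6 = 30 cm/s
6–12 s: 2 × 6 = 12 cm/s
12–17 s: -5 × 5 = -25 cm/s
Δv = 17 cm/s, so v(17) = 1 + (17) = 18 cm/s.

18 cm/s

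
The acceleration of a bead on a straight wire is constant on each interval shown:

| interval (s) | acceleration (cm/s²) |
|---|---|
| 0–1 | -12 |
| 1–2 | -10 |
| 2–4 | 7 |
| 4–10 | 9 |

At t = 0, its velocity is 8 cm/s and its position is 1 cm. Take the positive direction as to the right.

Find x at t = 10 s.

142 cm

On each constant-a segment, Δv = aΔt and Δx = v₀Δt + ½aΔt²; chain segment to segment.
0–1 s: v starts 8 cm/s; Δx = 8·1 + ½·-12·1² = 2 cm; v ends -4 cm/s.
1–2 s: v starts -4 cm/s; Δx = -4·1 + ½·-10·1² = -9 cm; v ends -14 cm/s.
2–4 s: v starts -14 cm/s; Δx = -14·2 + ½·7·2² = -14 cm; v ends 0 cm/s.
4–10 s: v starts 0 cm/s; Δx = 0·6 + ½·9·6² = 162 cm; v ends 54 cm/s.
x(10) = 1 + Σ Δx = 142 cm.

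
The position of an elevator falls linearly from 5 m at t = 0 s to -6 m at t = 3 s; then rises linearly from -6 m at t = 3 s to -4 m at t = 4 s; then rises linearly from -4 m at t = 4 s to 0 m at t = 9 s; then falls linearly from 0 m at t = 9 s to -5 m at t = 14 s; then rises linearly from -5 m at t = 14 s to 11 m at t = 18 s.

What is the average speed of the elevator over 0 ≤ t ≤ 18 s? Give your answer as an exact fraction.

Average speed = (total path length)/(elapsed time); on a piecewise-linear x-t graph the path length is Σ|Δx|.
0–3 s: |Δx| = |-6 − 5| = 11 m
3–4 s: |Δx| = |-4 − -6| = 2 m
4–9 s: |Δx| = |0 − -4| = 4 m
9–14 s: |Δx| = |-5 − 0| = 5 m
14–18 s: |Δx| = |11 − -5| = 16 m
Total path = 38 m; average speed = 38/18 = 19/9 m/s.

19/9 m/s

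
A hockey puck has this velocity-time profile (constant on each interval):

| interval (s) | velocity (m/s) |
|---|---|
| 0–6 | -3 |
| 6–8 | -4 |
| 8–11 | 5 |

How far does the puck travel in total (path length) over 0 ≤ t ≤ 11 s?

41 m

Distance (not displacement) is the total path length: add the absolute areas under v-t.
0–6 s: |-3| × 6 = 18 m
6–8 s: |-4| × 2 = 8 m
8–11 s: |5| × 3 = 15 m
Total distance = 41 m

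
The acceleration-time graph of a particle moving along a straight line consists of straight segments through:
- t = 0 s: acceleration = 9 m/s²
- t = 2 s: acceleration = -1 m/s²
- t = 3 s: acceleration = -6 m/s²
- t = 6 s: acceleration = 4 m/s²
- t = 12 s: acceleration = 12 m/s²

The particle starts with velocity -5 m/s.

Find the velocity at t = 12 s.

44.5 m/s

Δv equals the area under the a-t graph; then v = v₀ + Δv.
0–2 s: ½(9 + -1)(2) = 8 m/s
2–3 s: ½(-1 + -6)(1) = -3.5 m/s
3–6 s: ½(-6 + 4)(3) = -3 m/s
6–12 s: ½(4 + 12)(6) = 48 m/s
Δv = 49.5 m/s, so v(12) = -5 + (49.5) = 44.5 m/s.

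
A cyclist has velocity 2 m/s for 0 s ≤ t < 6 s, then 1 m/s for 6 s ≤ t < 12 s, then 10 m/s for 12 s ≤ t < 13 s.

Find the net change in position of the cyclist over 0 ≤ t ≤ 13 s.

Net displacement equals the area under the velocity-time graph (areas below the axis count negative).
0–6 s: 2 × 6 = 12 m
6–12 s: 1 × 6 = 6 m
12–13 s: 10 × 1 = 10 m
Net displacement = 28 m

28 m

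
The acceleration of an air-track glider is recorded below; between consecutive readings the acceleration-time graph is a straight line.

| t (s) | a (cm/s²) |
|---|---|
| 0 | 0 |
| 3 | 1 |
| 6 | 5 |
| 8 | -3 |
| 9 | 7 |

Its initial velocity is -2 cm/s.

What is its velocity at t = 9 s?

12.5 cm/s

Δv equals the area under the a-t graph; then v = v₀ + Δv.
0–3 s: ½(0 + 1)(3) = 1.5 cm/s
3–6 s: ½(1 + 5)(3) = 9 cm/s
6–8 s: ½(5 + -3)(2) = 2 cm/s
8–9 s: ½(-3 + 7)(1) = 2 cm/s
Δv = 14.5 cm/s, so v(9) = -2 + (14.5) = 12.5 cm/s.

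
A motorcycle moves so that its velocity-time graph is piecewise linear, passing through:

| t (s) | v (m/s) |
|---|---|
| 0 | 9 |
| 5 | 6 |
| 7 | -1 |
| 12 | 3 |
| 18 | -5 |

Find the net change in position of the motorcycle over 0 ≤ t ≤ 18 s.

Net displacement equals the area under the velocity-time graph (areas below the axis count negative).
0–5 s: ½(9 + 6)(5) = 37.5 m
5–7 s: ½(6 + -1)(2) = 5 m
7–12 s: ½(-1 + 3)(5) = 5 m
12–18 s: ½(3 + -5)(6) = -6 m
Net displacement = 41.5 m

41.5 m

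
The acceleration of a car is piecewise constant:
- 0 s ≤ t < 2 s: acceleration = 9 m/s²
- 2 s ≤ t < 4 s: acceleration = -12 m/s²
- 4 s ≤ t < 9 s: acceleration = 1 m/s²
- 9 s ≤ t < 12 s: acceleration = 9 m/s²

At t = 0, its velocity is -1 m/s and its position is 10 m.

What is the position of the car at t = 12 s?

48 m

On each constant-a segment, Δv = aΔt and Δx = v₀Δt + ½aΔt²; chain segment to segment.
0–2 s: v starts -1 m/s; Δx = -1·2 + ½·9·2² = 16 m; v ends 17 m/s.
2–4 s: v starts 17 m/s; Δx = 17·2 + ½·-12·2² = 10 m; v ends -7 m/s.
4–9 s: v starts -7 m/s; Δx = -7·5 + ½·1·5² = -22.5 m; v ends -2 m/s.
9–12 s: v starts -2 m/s; Δx = -2·3 + ½·9·3² = 34.5 m; v ends 25 m/s.
x(12) = 10 + Σ Δx = 48 m.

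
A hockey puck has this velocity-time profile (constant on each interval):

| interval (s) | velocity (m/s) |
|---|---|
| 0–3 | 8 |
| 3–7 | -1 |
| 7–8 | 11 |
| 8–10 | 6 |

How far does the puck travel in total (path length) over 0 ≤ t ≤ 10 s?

51 m

Distance (not displacement) is the total path length: add the absolute areas under v-t.
0–3 s: |8| × 3 = 24 m
3–7 s: |-1| × 4 = 4 m
7–8 s: |11| × 1 = 11 m
8–10 s: |6| × 2 = 12 m
Total distance = 51 m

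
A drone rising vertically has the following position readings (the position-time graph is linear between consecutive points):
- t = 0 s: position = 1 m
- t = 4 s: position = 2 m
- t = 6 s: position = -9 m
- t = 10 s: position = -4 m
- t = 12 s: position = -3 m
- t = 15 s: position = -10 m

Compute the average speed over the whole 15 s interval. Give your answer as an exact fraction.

Average speed = (total path length)/(elapsed time); on a piecewise-linear x-t graph the path length is Σ|Δx|.
0–4 s: |Δx| = |2 − 1| = 1 m
4–6 s: |Δx| = |-9 − 2| = 11 m
6–10 s: |Δx| = |-4 − -9| = 5 m
10–12 s: |Δx| = |-3 − -4| = 1 m
12–15 s: |Δx| = |-10 − -3| = 7 m
Total path = 25 m; average speed = 25/15 = 5/3 m/s.

5/3 m/s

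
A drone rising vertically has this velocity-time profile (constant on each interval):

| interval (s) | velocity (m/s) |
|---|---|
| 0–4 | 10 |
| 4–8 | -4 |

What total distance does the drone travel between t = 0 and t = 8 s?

Distance (not displacement) is the total path length: add the absolute areas under v-t.
0–4 s: |10| × 4 = 40 m
4–8 s: |-4| × 4 = 16 m
Total distance = 56 m

56 m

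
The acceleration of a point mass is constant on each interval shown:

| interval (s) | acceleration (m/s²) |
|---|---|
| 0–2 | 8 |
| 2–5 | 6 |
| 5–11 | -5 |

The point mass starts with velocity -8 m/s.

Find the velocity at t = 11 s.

Δv equals the area under the a-t graph; then v = v₀ + Δv.
0–2 s: 8 × 2 = 16 m/s
2–5 s: 6 × 3 = 18 m/s
5–11 s: -5 × 6 = -30 m/s
Δv = 4 m/s, so v(11) = -8 + (4) = -4 m/s.

-4 m/s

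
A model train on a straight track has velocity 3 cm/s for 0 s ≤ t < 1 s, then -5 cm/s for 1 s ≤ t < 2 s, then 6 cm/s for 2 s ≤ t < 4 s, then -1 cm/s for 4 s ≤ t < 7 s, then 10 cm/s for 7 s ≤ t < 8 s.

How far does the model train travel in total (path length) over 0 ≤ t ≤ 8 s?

33 cm

Distance (not displacement) is the total path length: add the absolute areas under v-t.
0–1 s: |3| × 1 = 3 cm
1–2 s: |-5| × 1 = 5 cm
2–4 s: |6| × 2 = 12 cm
4–7 s: |-1| × 3 = 3 cm
7–8 s: |10| × 1 = 10 cm
Total distance = 33 cm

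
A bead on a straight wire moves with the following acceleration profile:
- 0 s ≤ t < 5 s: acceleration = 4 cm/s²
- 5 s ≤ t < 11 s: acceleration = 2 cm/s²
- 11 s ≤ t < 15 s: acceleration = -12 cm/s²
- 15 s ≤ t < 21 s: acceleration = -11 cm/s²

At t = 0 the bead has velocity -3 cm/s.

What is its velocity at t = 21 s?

Δv equals the area under the a-t graph; then v = v₀ + Δv.
0–5 s: 4 × 5 = 20 cm/s
5–11 s: 2 × 6 = 12 cm/s
11–15 s: -12 × 4 = -48 cm/s
15–21 s: -11 × 6 = -66 cm/s
Δv = -82 cm/s, so v(21) = -3 + (-82) = -85 cm/s.

-85 cm/s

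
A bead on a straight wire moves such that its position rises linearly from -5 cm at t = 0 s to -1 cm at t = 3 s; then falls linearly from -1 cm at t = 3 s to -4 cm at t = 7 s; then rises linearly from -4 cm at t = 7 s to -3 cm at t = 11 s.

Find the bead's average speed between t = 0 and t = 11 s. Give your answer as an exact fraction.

Average speed = (total path length)/(elapsed time); on a piecewise-linear x-t graph the path length is Σ|Δx|.
0–3 s: |Δx| = |-1 − -5| = 4 cm
3–7 s: |Δx| = |-4 − -1| = 3 cm
7–11 s: |Δx| = |-3 − -4| = 1 cm
Total path = 8 cm; average speed = 8/11 = 8/11 cm/s.

8/11 cm/s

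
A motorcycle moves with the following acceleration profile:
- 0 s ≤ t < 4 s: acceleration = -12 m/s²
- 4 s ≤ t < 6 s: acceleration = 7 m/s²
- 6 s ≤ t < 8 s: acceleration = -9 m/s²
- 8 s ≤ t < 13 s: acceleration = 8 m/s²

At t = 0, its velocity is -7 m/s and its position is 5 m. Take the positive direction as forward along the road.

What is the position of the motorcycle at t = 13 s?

On each constant-a segment, Δv = aΔt and Δx = v₀Δt + ½aΔt²; chain segment to segment.
0–4 s: v starts -7 m/s; Δx = -7·4 + ½·-12·4² = -124 m; v ends -55 m/s.
4–6 s: v starts -55 m/s; Δx = -55·2 + ½·7·2² = -96 m; v ends -41 m/s.
6–8 s: v starts -41 m/s; Δx = -41·2 + ½·-9·2² = -100 m; v ends -59 m/s.
8–13 s: v starts -59 m/s; Δx = -59·5 + ½·8·5² = -195 m; v ends -19 m/s.
x(13) = 5 + Σ Δx = -510 m.

-510 m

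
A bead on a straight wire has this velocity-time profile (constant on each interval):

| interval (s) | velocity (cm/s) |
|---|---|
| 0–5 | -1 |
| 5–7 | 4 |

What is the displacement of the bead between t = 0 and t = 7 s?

Net displacement equals the area under the velocity-time graph (areas below the axis count negative).
0–5 s: -1 × 5 = -5 cm
5–7 s: 4 × 2 = 8 cm
Net displacement = 3 cm

3 cm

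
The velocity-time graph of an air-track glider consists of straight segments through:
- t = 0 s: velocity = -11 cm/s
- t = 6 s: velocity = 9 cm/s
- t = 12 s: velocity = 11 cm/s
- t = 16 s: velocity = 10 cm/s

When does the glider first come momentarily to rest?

t = 3.3 s

v changes sign on 0–6 s (from -11 to 9); the graph is linear there, so v = 0 at t = 0 + (11)·(6 − 0)/(9 − -11) = 3.3 s.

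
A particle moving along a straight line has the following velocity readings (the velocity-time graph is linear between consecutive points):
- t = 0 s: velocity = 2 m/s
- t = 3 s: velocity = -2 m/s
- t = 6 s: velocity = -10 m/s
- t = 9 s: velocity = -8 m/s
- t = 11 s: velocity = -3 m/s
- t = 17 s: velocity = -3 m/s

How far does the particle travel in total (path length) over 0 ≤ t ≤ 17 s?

Total distance travelled is ∫|v| dt — sum the magnitudes of each area piece.
0–3 s: v = 0 at t = 1.5 s; triangle areas 1.5 + 1.5 = 3 m
3–6 s: |½(-2 + -10)(3)| = 18 m
6–9 s: |½(-10 + -8)(3)| = 27 m
9–11 s: |½(-8 + -3)(2)| = 11 m
11–17 s: |-3| × 6 = 18 m
Total distance = 77 m

77 m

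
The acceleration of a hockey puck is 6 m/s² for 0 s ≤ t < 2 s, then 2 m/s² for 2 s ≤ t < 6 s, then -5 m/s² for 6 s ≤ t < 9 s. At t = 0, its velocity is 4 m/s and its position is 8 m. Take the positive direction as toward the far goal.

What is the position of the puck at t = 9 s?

157.5 m

On each constant-a segment, Δv = aΔt and Δx = v₀Δt + ½aΔt²; chain segment to segment.
0–2 s: v starts 4 m/s; Δx = 4·2 + ½·6·2² = 20 m; v ends 16 m/s.
2–6 s: v starts 16 m/s; Δx = 16·4 + ½·2·4² = 80 m; v ends 24 m/s.
6–9 s: v starts 24 m/s; Δx = 24·3 + ½·-5·3² = 49.5 m; v ends 9 m/s.
x(9) = 8 + Σ Δx = 157.5 m.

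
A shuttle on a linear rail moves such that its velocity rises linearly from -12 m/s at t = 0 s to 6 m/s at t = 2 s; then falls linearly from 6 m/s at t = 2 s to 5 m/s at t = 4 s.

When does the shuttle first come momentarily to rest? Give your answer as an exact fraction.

v changes sign on 0–2 s (from -12 to 6); the graph is linear there, so v = 0 at t = 0 + (12)·(2 − 0)/(6 − -12) = 4/3 s.

t = 4/3 s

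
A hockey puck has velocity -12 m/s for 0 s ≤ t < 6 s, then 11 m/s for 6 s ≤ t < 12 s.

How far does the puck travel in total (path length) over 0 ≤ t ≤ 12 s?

Total distance travelled is ∫|v| dt — sum the magnitudes of each area piece.
0–6 s: |-12| × 6 = 72 m
6–12 s: |11| × 6 = 66 m
Total distance = 138 m

138 m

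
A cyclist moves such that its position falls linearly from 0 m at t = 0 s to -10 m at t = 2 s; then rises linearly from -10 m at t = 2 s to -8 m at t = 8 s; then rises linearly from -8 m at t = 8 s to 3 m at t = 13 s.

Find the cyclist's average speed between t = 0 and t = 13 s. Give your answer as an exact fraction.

23/13 m/s

Average speed = (total path length)/(elapsed time); on a piecewise-linear x-t graph the path length is Σ|Δx|.
0–2 s: |Δx| = |-10 − 0| = 10 m
2–8 s: |Δx| = |-8 − -10| = 2 m
8–13 s: |Δx| = |3 − -8| = 11 m
Total path = 23 m; average speed = 23/13 = 23/13 m/s.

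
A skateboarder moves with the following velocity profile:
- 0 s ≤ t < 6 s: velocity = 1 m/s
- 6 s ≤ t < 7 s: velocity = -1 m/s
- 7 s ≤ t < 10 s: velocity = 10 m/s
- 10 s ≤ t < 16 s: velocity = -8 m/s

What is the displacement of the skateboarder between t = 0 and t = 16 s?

-13 m

Displacement is the signed area under the v-t curve.
0–6 s: 1 × 6 = 6 m
6–7 s: -1 × 1 = -1 m
7–10 s: 10 × 3 = 30 m
10–16 s: -8 × 6 = -48 m
Net displacement = -13 m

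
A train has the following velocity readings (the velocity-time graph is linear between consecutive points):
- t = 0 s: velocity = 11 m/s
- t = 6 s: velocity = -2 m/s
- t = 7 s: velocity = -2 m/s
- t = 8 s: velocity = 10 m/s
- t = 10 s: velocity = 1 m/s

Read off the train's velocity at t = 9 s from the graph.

5.5 m/s

On 8–10 s the graph is linear from 10 to 1 m/s: v(9) = 10 + (1 − 10)·(9 − 8)/(10 − 8) = 5.5 m/s.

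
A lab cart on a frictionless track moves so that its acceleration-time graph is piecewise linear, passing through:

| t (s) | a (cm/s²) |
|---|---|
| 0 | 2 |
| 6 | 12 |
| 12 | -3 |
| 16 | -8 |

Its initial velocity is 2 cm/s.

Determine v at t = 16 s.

Δv equals the area under the a-t graph; then v = v₀ + Δv.
0–6 s: ½(2 + 12)(6) = 42 cm/s
6–12 s: ½(12 + -3)(6) = 27 cm/s
12–16 s: ½(-3 + -8)(4) = -22 cm/s
Δv = 47 cm/s, so v(16) = 2 + (47) = 49 cm/s.

49 cm/s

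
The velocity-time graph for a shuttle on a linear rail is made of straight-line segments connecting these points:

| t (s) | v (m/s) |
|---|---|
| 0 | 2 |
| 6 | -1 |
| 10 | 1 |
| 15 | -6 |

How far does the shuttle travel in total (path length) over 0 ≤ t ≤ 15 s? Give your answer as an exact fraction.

Distance (not displacement) is the total path length: add the absolute areas under v-t.
0–6 s: v = 0 at t = 4 s; triangle areas 4 + 1 = 5 m
6–10 s: v = 0 at t = 8 s; triangle areas 1 + 1 = 2 m
10–15 s: v = 0 at t = 75/7 s; triangle areas 5/14 + 90/7 = 185/14 m
Total distance = 283/14 m

283/14 m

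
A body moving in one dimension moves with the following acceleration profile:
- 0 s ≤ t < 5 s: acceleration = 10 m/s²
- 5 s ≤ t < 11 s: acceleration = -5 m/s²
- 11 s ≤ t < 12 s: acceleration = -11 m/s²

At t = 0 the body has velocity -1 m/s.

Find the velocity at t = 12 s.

Δv equals the area under the a-t graph; then v = v₀ + Δv.
0–5 s: 10 × 5 = 50 m/s
5–11 s: -5 × 6 = -30 m/s
11–12 s: -11 × 1 = -11 m/s
Δv = 9 m/s, so v(12) = -1 + (9) = 8 m/s.

8 m/s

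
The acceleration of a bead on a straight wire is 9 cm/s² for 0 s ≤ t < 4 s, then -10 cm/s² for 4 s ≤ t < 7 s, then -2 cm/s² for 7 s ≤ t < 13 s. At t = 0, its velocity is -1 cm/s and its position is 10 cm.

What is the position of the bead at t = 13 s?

On each constant-a segment, Δv = aΔt and Δx = v₀Δt + ½aΔt²; chain segment to segment.
0–4 s: v starts -1 cm/s; Δx = -1·4 + ½·9·4² = 68 cm; v ends 35 cm/s.
4–7 s: v starts 35 cm/s; Δx = 35·3 + ½·-10·3² = 60 cm; v ends 5 cm/s.
7–13 s: v starts 5 cm/s; Δx = 5·6 + ½·-2·6² = -6 cm; v ends -7 cm/s.
x(13) = 10 + Σ Δx = 132 cm.

132 cm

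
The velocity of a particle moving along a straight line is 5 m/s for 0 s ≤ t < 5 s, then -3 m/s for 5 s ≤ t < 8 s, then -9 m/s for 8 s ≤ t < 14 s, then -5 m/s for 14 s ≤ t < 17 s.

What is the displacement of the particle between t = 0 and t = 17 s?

Displacement is the signed area under the v-t curve.
0–5 s: 5 × 5 = 25 m
5–8 s: -3 × 3 = -9 m
8–14 s: -9 × 6 = -54 m
14–17 s: -5 × 3 = -15 m
Net displacement = -53 m

-53 m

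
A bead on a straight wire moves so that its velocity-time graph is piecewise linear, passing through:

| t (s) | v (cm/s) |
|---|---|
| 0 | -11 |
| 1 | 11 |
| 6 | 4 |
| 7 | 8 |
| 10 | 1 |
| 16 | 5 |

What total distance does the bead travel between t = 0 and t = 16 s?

Distance (not displacement) is the total path length: add the absolute areas under v-t.
0–1 s: v = 0 at t = 0.5 s; triangle areas 2.75 + 2.75 = 5.5 cm
1–6 s: |½(11 + 4)(5)| = 37.5 cm
6–7 s: |½(4 + 8)(1)| = 6 cm
7–10 s: |½(8 + 1)(3)| = 13.5 cm
10–16 s: |½(1 + 5)(6)| = 18 cm
Total distance = 80.5 cm

80.5 cm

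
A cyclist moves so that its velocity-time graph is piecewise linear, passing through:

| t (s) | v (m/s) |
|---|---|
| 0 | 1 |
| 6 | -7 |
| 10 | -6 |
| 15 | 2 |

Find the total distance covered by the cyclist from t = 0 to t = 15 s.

57.25 m

Distance (not displacement) is the total path length: add the absolute areas under v-t.
0–6 s: v = 0 at t = 0.75 s; triangle areas 0.375 + 18.375 = 18.75 m
6–10 s: |½(-7 + -6)(4)| = 26 m
10–15 s: v = 0 at t = 13.75 s; triangle areas 11.25 + 1.25 = 12.5 m
Total distance = 57.25 m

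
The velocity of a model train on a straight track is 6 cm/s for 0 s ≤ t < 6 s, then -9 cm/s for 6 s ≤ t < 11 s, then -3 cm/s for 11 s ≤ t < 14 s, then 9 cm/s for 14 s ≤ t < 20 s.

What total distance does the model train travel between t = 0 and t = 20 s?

Distance (not displacement) is the total path length: add the absolute areas under v-t.
0–6 s: |6| × 6 = 36 cm
6–11 s: |-9| × 5 = 45 cm
11–14 s: |-3| × 3 = 9 cm
14–20 s: |9| × 6 = 54 cm
Total distance = 144 cm

144 cm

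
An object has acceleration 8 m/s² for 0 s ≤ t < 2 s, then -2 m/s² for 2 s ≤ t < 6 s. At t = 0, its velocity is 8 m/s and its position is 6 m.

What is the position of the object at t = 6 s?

118 m

On each constant-a segment, Δv = aΔt and Δx = v₀Δt + ½aΔt²; chain segment to segment.
0–2 s: v starts 8 m/s; Δx = 8·2 + ½·8·2² = 32 m; v ends 24 m/s.
2–6 s: v starts 24 m/s; Δx = 24·4 + ½·-2·4² = 80 m; v ends 16 m/s.
x(6) = 6 + Σ Δx = 118 m.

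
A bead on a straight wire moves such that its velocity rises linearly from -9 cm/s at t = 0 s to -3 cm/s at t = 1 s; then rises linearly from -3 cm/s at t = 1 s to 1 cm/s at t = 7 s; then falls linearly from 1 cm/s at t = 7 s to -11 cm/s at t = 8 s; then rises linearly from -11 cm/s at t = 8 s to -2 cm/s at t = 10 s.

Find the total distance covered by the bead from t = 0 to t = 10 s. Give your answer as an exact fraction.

379/12 cm

Distance (not displacement) is the total path length: add the absolute areas under v-t.
0–1 s: |½(-9 + -3)(1)| = 6 cm
1–7 s: v = 0 at t = 5.5 s; triangle areas 6.75 + 0.75 = 7.5 cm
7–8 s: v = 0 at t = 85/12 s; triangle areas 1/24 + 121/24 = 61/12 cm
8–10 s: |½(-11 + -2)(2)| = 13 cm
Total distance = 379/12 cm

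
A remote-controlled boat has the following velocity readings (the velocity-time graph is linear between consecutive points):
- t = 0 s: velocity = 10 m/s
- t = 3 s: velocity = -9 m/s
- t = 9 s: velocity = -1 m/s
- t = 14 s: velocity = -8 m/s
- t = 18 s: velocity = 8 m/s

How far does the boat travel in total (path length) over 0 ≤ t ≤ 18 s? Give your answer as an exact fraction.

Distance (not displacement) is the total path length: add the absolute areas under v-t.
0–3 s: v = 0 at t = 30/19 s; triangle areas 150/19 + 243/38 = 543/38 m
3–9 s: |½(-9 + -1)(6)| = 30 m
9–14 s: |½(-1 + -8)(5)| = 22.5 m
14–18 s: v = 0 at t = 16 s; triangle areas 8 + 8 = 16 m
Total distance = 1573/19 m

1573/19 m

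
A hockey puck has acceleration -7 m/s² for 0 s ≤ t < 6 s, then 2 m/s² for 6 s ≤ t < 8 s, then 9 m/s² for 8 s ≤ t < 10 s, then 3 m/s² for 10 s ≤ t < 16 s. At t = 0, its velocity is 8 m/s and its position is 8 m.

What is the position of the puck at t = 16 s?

-194 m

On each constant-a segment, Δv = aΔt and Δx = v₀Δt + ½aΔt²; chain segment to segment.
0–6 s: v starts 8 m/s; Δx = 8·6 + ½·-7·6² = -78 m; v ends -34 m/s.
6–8 s: v starts -34 m/s; Δx = -34·2 + ½·2·2² = -64 m; v ends -30 m/s.
8–10 s: v starts -30 m/s; Δx = -30·2 + ½·9·2² = -42 m; v ends -12 m/s.
10–16 s: v starts -12 m/s; Δx = -12·6 + ½·3·6² = -18 m; v ends 6 m/s.
x(16) = 8 + Σ Δx = -194 m.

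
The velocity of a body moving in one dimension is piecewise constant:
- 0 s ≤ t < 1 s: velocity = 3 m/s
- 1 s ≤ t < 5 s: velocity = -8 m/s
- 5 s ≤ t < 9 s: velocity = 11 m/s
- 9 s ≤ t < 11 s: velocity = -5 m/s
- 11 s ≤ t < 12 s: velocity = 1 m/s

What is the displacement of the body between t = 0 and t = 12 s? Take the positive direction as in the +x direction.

6 m

Net displacement equals the area under the velocity-time graph (areas below the axis count negative).
0–1 s: 3 × 1 = 3 m
1–5 s: -8 × 4 = -32 m
5–9 s: 11 × 4 = 44 m
9–11 s: -5 × 2 = -10 m
11–12 s: 1 × 1 = 1 m
Net displacement = 6 m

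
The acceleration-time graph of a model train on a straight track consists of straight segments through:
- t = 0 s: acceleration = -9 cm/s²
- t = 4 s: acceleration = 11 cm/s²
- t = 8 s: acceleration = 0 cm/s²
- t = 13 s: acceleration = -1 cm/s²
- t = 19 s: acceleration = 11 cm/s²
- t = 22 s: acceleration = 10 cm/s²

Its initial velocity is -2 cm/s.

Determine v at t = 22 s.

83 cm/s

Δv equals the area under the a-t graph; then v = v₀ + Δv.
0–4 s: ½(-9 + 11)(4) = 4 cm/s
4–8 s: ½(11 + 0)(4) = 22 cm/s
8–13 s: ½(0 + -1)(5) = -2.5 cm/s
13–19 s: ½(-1 + 11)(6) = 30 cm/s
19–22 s: ½(11 + 10)(3) = 31.5 cm/s
Δv = 85 cm/s, so v(22) = -2 + (85) = 83 cm/s.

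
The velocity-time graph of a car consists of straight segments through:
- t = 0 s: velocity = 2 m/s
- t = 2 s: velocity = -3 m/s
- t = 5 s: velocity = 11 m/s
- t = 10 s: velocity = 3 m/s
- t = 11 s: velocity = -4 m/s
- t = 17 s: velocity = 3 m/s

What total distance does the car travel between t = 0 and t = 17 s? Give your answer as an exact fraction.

Total distance travelled is ∫|v| dt — sum the magnitudes of each area piece.
0–2 s: v = 0 at t = 0.8 s; triangle areas 0.8 + 1.8 = 2.6 m
2–5 s: v = 0 at t = 37/14 s; triangle areas 27/28 + 363/28 = 195/14 m
5–10 s: |½(11 + 3)(5)| = 35 m
10–11 s: v = 0 at t = 73/7 s; triangle areas 9/14 + 8/7 = 25/14 m
11–17 s: v = 0 at t = 101/7 s; triangle areas 48/7 + 27/7 = 75/7 m
Total distance = 2241/35 m

2241/35 m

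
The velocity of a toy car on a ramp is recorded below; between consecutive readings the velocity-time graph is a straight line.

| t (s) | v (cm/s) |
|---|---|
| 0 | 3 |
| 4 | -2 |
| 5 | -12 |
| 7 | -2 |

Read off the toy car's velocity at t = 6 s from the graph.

On 5–7 s the graph is linear from -12 to -2 cm/s: v(6) = -12 + (-2 − -12)·(6 − 5)/(7 − 5) = -7 cm/s.

-7 cm/s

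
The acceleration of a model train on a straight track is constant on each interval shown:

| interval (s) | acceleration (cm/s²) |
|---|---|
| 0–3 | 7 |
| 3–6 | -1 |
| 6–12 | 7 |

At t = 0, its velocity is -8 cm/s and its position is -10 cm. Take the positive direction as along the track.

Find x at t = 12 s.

On each constant-a segment, Δv = aΔt and Δx = v₀Δt + ½aΔt²; chain segment to segment.
0–3 s: v starts -8 cm/s; Δx = -8·3 + ½·7·3² = 7.5 cm; v ends 13 cm/s.
3–6 s: v starts 13 cm/s; Δx = 13·3 + ½·-1·3² = 34.5 cm; v ends 10 cm/s.
6–12 s: v starts 10 cm/s; Δx = 10·6 + ½·7·6² = 186 cm; v ends 52 cm/s.
x(12) = -10 + Σ Δx = 218 cm.

218 cm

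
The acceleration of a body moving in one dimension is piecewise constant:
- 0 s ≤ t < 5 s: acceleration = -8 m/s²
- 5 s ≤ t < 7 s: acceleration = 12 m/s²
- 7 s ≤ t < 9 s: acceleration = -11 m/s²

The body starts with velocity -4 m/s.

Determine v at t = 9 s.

-42 m/s

Δv equals the area under the a-t graph; then v = v₀ + Δv.
0–5 s: -8 × 5 = -40 m/s
5–7 s: 12 × 2 = 24 m/s
7–9 s: -11 × 2 = -22 m/s
Δv = -38 m/s, so v(9) = -4 + (-38) = -42 m/s.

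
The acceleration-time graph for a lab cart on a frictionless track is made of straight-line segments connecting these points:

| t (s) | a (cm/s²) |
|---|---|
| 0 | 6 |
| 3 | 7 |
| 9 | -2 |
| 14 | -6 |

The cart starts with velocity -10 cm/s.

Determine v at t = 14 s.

4.5 cm/s

Δv equals the area under the a-t graph; then v = v₀ + Δv.
0–3 s: ½(6 + 7)(3) = 19.5 cm/s
3–9 s: ½(7 + -2)(6) = 15 cm/s
9–14 s: ½(-2 + -6)(5) = -20 cm/s
Δv = 14.5 cm/s, so v(14) = -10 + (14.5) = 4.5 cm/s.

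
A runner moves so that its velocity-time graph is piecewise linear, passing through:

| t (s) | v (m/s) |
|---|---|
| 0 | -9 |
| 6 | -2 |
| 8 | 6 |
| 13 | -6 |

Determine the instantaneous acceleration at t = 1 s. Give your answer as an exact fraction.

Acceleration is the slope of the v-t graph on 0–6 s: (-2 − -9)/(6 − 0) = 7/6 m/s².

7/6 m/s²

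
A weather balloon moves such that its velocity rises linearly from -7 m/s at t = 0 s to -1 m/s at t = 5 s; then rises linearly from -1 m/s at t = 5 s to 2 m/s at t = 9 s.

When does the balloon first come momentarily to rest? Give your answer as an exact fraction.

v changes sign on 5–9 s (from -1 to 2); the graph is linear there, so v = 0 at t = 5 + (1)·(9 − 5)/(2 − -1) = 19/3 s.

t = 19/3 s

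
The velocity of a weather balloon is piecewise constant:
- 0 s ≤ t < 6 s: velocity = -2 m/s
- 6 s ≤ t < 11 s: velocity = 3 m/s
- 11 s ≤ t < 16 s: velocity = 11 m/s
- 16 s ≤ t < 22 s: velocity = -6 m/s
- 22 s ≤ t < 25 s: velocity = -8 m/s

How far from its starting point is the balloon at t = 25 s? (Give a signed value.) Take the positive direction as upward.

Net displacement equals the area under the velocity-time graph (areas below the axis count negative).
0–6 s: -2 × 6 = -12 m
6–11 s: 3 × 5 = 15 m
11–16 s: 11 × 5 = 55 m
16–22 s: -6 × 6 = -36 m
22–25 s: -8 × 3 = -24 m
Net displacement = -2 m

-2 m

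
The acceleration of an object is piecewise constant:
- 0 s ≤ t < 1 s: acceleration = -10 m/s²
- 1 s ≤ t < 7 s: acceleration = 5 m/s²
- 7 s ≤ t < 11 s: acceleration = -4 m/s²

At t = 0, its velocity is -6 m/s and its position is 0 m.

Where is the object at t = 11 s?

On each constant-a segment, Δv = aΔt and Δx = v₀Δt + ½aΔt²; chain segment to segment.
0–1 s: v starts -6 m/s; Δx = -6·1 + ½·-10·1² = -11 m; v ends -16 m/s.
1–7 s: v starts -16 m/s; Δx = -16·6 + ½·5·6² = -6 m; v ends 14 m/s.
7–11 s: v starts 14 m/s; Δx = 14·4 + ½·-4·4² = 24 m; v ends -2 m/s.
x(11) = 0 + Σ Δx = 7 m.

7 m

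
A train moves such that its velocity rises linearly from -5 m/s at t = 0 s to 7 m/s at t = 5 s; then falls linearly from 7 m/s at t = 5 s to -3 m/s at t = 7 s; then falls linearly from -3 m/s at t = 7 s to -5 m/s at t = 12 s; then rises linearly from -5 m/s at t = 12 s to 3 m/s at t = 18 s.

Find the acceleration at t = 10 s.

-0.4 m/s²

Acceleration is the slope of the v-t graph on 7–12 s: (-5 − -3)/(12 − 7) = -0.4 m/s².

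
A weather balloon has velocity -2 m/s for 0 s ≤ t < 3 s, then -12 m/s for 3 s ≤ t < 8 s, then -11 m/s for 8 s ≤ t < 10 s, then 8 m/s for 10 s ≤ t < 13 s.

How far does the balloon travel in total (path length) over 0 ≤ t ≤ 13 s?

Total distance travelled is ∫|v| dt — sum the magnitudes of each area piece.
0–3 s: |-2| × 3 = 6 m
3–8 s: |-12| × 5 = 60 m
8–10 s: |-11| × 2 = 22 m
10–13 s: |8| × 3 = 24 m
Total distance = 112 m

112 m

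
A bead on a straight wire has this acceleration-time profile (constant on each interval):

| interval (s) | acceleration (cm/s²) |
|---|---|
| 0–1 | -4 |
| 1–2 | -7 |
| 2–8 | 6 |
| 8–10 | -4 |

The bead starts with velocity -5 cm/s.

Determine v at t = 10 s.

Δv equals the area under the a-t graph; then v = v₀ + Δv.
0–1 s: -4 × 1 = -4 cm/s
1–2 s: -7 × 1 = -7 cm/s
2–8 s: 6 × 6 = 36 cm/s
8–10 s: -4 × 2 = -8 cm/s
Δv = 17 cm/s, so v(10) = -5 + (17) = 12 cm/s.

12 cm/s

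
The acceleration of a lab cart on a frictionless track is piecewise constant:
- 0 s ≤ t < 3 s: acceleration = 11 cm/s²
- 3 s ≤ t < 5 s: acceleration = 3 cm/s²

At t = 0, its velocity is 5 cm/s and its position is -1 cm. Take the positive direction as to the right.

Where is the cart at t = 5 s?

145.5 cm

On each constant-a segment, Δv = aΔt and Δx = v₀Δt + ½aΔt²; chain segment to segment.
0–3 s: v starts 5 cm/s; Δx = 5·3 + ½·11·3² = 64.5 cm; v ends 38 cm/s.
3–5 s: v starts 38 cm/s; Δx = 38·2 + ½·3·2² = 82 cm; v ends 44 cm/s.
x(5) = -1 + Σ Δx = 145.5 cm.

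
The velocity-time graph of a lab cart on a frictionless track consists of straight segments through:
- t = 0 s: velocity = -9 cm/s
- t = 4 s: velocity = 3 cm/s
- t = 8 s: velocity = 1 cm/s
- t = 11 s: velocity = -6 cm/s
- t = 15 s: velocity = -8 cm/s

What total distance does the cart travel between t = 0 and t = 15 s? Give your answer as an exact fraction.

825/14 cm

Distance (not displacement) is the total path length: add the absolute areas under v-t.
0–4 s: v = 0 at t = 3 s; triangle areas 13.5 + 1.5 = 15 cm
4–8 s: |½(3 + 1)(4)| = 8 cm
8–11 s: v = 0 at t = 59/7 s; triangle areas 3/14 + 54/7 = 111/14 cm
11–15 s: |½(-6 + -8)(4)| = 28 cm
Total distance = 825/14 cm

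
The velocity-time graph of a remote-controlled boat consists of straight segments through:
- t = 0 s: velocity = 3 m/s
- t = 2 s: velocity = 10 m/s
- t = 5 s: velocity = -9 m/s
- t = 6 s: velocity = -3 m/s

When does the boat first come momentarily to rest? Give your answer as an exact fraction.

t = 68/19 s

v changes sign on 2–5 s (from 10 to -9); the graph is linear there, so v = 0 at t = 2 + (-10)·(5 − 2)/(-9 − 10) = 68/19 s.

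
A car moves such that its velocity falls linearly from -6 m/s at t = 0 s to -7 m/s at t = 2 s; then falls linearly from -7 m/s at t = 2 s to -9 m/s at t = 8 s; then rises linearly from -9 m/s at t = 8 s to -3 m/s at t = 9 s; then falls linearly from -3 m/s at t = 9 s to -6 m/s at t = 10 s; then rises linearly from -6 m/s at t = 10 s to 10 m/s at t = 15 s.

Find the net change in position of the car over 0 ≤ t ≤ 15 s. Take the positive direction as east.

Net displacement equals the area under the velocity-time graph (areas below the axis count negative).
0–2 s: ½(-6 + -7)(2) = -13 m
2–8 s: ½(-7 + -9)(6) = -48 m
8–9 s: ½(-9 + -3)(1) = -6 m
9–10 s: ½(-3 + -6)(1) = -4.5 m
10–15 s: ½(-6 + 10)(5) = 10 m
Net displacement = -61.5 m

-61.5 m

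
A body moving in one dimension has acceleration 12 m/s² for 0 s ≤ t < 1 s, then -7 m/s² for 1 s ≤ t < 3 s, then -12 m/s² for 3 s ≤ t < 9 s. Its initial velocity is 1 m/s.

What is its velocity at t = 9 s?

Δv equals the area under the a-t graph; then v = v₀ + Δv.
0–1 s: 12 × 1 = 12 m/s
1–3 s: -7 × 2 = -14 m/s
3–9 s: -12 × 6 = -72 m/s
Δv = -74 m/s, so v(9) = 1 + (-74) = -73 m/s.

-73 m/s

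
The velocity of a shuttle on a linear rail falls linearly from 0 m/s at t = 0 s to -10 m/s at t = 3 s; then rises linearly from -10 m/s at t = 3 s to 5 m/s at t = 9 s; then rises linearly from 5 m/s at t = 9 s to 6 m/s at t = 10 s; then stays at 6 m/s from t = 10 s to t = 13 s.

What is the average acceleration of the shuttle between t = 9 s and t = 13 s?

Average acceleration = Δv/Δt = (6 − 5)/(13 − 9) = 0.25 m/s².

0.25 m/s²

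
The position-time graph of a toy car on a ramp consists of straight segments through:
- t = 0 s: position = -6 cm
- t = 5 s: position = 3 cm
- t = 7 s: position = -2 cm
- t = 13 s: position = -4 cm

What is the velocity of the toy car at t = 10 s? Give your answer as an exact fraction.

-1/3 cm/s

Velocity is the slope of the x-t graph on 7–13 s: (-4 − -2)/(13 − 7) = -1/3 cm/s.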